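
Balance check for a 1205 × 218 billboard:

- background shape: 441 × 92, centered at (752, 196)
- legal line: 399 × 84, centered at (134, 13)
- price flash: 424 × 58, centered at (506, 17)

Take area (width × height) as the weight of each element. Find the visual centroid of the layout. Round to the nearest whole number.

(481, 89)

Taking area as weight: background shape 441·92 = 40572, legal line 399·84 = 33516, price flash 424·58 = 24592. Sum 98680.
x-moment: 40572·752 + 33516·134 + 24592·506 = 47444840; centroid 47444840/98680 ≈ 480.79.
y-moment: 40572·196 + 33516·13 + 24592·17 = 8805884; centroid 8805884/98680 ≈ 89.24.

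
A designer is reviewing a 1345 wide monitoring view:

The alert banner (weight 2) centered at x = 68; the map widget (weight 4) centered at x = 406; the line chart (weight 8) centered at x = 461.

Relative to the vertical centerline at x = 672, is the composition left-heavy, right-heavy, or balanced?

Total weight = 2 + 4 + 8 = 14.
Σw·x = 2·68 + 4·406 + 8·461 = 5448, so x̄ = 5448/14 ≈ 389.14.
389.1 vs midline 672 → left-heavy.

left-heavy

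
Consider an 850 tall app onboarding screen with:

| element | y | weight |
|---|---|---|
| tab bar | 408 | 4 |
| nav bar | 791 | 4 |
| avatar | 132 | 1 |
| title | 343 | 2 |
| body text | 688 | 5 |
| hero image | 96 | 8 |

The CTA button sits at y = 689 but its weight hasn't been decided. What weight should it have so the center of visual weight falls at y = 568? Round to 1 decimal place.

w ≈ 31.5

Fixed elements: Σw = 4 + 4 + 1 + 2 + 5 + 8 = 24, Σw·y = 4·408 + 4·791 + 1·132 + 2·343 + 5·688 + 8·96 = 9822.
Set Σw·y/Σw = 568: (9822 + 689w) = 568·(24 + w).
Solving: w = (568·24 − 9822) / (689 − 568) = 3810 / 121 ≈ 31.49.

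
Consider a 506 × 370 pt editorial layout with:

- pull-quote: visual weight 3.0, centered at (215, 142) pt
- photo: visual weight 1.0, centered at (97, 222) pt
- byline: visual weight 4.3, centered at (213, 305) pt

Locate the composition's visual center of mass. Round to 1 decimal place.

Σw = 3.0 + 1.0 + 4.3 = 8.3.
x: (3.0·215 + 1.0·97 + 4.3·213) / 8.3 = 1657.9 / 8.3 ≈ 199.75
y: (3.0·142 + 1.0·222 + 4.3·305) / 8.3 = 1959.5 / 8.3 ≈ 236.08

(199.7, 236.1)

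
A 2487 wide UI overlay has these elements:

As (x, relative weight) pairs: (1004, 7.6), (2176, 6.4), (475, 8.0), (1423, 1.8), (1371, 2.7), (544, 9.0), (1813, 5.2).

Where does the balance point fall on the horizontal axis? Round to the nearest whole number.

x ≈ 1129

Weights sum to 7.6 + 6.4 + 8.0 + 1.8 + 2.7 + 9.0 + 5.2 = 40.7.
Σw·x = 7.6·1004 + 6.4·2176 + 8.0·475 + 1.8·1423 + 2.7·1371 + 9.0·544 + 5.2·1813 = 45943.5, so x̄ = 45943.5/40.7 ≈ 1128.83.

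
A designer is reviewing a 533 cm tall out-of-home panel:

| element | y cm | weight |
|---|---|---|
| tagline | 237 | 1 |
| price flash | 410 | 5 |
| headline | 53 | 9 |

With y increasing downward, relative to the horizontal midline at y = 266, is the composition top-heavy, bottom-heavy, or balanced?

top-heavy

Σw = 1 + 5 + 9 = 15.
y-moment: 1·237 + 5·410 + 9·53 = 2764; centroid 2764/15 ≈ 184.27.
Since 184.3 is above (smaller y than) 266, the composition reads top-heavy.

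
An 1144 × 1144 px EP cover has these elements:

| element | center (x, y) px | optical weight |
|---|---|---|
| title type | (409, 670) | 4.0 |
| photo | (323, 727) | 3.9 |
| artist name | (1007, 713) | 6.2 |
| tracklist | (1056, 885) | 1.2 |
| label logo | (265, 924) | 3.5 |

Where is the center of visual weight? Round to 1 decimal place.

Weights sum to 4.0 + 3.9 + 6.2 + 1.2 + 3.5 = 18.8.
Σw·x = 4.0·409 + 3.9·323 + 6.2·1007 + 1.2·1056 + 3.5·265 = 11333.8, so x̄ = 11333.8/18.8 ≈ 602.86.
Σw·y = 4.0·670 + 3.9·727 + 6.2·713 + 1.2·885 + 3.5·924 = 14231.9, so ȳ = 14231.9/18.8 ≈ 757.02.

(602.9, 757.0)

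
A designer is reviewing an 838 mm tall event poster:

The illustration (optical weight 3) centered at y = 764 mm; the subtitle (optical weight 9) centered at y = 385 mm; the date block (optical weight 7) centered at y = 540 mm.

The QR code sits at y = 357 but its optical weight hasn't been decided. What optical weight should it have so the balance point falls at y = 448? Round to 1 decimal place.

w ≈ 11.3

Fixed elements: Σw = 3 + 9 + 7 = 19, Σw·y = 3·764 + 9·385 + 7·540 = 9537.
For the centroid to hit 448: (9537 + w·357) / (19 + w) = 448.
Solving: w = (448·19 − 9537) / (357 − 448) = -1025 / -91 ≈ 11.26.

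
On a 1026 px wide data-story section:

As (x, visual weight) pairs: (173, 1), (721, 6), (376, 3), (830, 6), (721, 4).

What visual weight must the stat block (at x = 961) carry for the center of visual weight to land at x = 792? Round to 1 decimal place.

w ≈ 13.9

Fixed elements: Σw = 1 + 6 + 3 + 6 + 4 = 20, Σw·x = 1·173 + 6·721 + 3·376 + 6·830 + 4·721 = 13491.
Set Σw·x/Σw = 792: (13491 + 961w) = 792·(20 + w).
So w = (792·20 − 13491)/(961 − 792) = 2349/169 ≈ 13.90.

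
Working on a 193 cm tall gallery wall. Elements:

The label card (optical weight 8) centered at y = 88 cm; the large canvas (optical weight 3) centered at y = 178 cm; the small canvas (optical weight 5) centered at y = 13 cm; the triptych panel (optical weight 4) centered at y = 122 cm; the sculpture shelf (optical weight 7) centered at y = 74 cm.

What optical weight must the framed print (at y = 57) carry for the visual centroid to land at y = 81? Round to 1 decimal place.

Existing Σw = 27 (8 + 3 + 5 + 4 + 7); existing moment 8·88 + 3·178 + 5·13 + 4·122 + 7·74 = 2309.
Set Σw·y/Σw = 81: (2309 + 57w) = 81·(27 + w).
Solving: w = (81·27 − 2309) / (57 − 81) = -122 / -24 ≈ 5.08.

w ≈ 5.1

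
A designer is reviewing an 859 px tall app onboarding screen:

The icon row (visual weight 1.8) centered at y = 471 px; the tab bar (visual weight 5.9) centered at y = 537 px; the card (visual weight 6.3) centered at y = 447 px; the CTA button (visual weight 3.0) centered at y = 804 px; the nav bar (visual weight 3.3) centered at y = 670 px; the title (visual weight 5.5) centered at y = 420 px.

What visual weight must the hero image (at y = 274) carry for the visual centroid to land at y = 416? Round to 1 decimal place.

w ≈ 21.4

Existing Σw = 25.8 (1.8 + 5.9 + 6.3 + 3.0 + 3.3 + 5.5); existing moment 1.8·471 + 5.9·537 + 6.3·447 + 3.0·804 + 3.3·670 + 5.5·420 = 13765.2.
For the centroid to hit 416: (13765.2 + w·274) / (25.8 + w) = 416.
So w = (416·25.8 − 13765.2)/(274 − 416) = -3032.4/-142 ≈ 21.35.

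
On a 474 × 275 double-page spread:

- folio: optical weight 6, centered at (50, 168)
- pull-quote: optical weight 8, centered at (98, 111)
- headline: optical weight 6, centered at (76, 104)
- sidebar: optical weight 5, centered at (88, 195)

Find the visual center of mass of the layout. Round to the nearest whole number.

(79, 140)

Total weight = 6 + 8 + 6 + 5 = 25.
x-moment: 6·50 + 8·98 + 6·76 + 5·88 = 1980; centroid 1980/25 ≈ 79.20.
y-moment: 6·168 + 8·111 + 6·104 + 5·195 = 3495; centroid 3495/25 ≈ 139.80.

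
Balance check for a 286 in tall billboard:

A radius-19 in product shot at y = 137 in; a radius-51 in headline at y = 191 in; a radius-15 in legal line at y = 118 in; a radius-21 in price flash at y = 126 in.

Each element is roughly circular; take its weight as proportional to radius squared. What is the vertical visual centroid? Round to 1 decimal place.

r² weights: product shot 19² = 361, headline 51² = 2601, legal line 15² = 225, price flash 21² = 441. Total = 3628.
Σw·y = 361·137 + 2601·191 + 225·118 + 441·126 = 628364, so ȳ = 628364/3628 ≈ 173.20.

y ≈ 173.2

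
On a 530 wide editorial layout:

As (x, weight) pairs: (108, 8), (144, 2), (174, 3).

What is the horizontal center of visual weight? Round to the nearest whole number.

Σw = 8 + 2 + 3 = 13.
x: (8·108 + 2·144 + 3·174) / 13 = 1674 / 13 ≈ 128.77

x ≈ 129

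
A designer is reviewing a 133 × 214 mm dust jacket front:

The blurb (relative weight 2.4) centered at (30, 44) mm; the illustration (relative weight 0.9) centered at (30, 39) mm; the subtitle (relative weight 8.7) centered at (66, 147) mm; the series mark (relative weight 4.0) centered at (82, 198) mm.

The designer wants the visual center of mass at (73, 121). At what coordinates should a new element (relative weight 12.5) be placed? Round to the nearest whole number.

New total weight: (2.4 + 0.9 + 8.7 + 4.0) + 12.5 = 28.5.
Along x: (1001.2 + 12.5·x) / 28.5 = 73 (existing moment 2.4·30 + 0.9·30 + 8.7·66 + 4.0·82 = 1001.2) ⇒ x = (2080.5 − 1001.2) / 12.5 ≈ 86.34.
Along y: (2211.6 + 12.5·y) / 28.5 = 121 (existing moment 2.4·44 + 0.9·39 + 8.7·147 + 4.0·198 = 2211.6) ⇒ y = (3448.5 − 2211.6) / 12.5 ≈ 98.95.

(86, 99)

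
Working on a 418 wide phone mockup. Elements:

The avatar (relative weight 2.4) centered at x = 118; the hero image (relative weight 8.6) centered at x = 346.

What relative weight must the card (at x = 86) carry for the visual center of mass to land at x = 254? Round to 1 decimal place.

w ≈ 2.8

Existing Σw = 11.0 (2.4 + 8.6); existing moment 2.4·118 + 8.6·346 = 3258.8.
For the centroid to hit 254: (3258.8 + w·86) / (11.0 + w) = 254.
Solving: w = (254·11.0 − 3258.8) / (86 − 254) = -464.8 / -168 ≈ 2.77.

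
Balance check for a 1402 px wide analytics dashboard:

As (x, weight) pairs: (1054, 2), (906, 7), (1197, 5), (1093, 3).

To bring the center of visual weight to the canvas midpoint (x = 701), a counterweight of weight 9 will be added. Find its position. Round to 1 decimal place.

x ≈ 56.9

With the counterweight, Σw becomes 2 + 7 + 5 + 3 + 9 = 26.
x: target moment 26×701 = 18226; current 2·1054 + 7·906 + 5·1197 + 3·1093 = 17714; the counterweight supplies 512, so x = 512/9 ≈ 56.89.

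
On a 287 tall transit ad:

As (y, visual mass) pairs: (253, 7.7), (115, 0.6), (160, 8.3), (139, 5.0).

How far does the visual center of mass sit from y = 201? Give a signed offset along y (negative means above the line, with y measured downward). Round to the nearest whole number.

≈ -14

Weights sum to 7.7 + 0.6 + 8.3 + 5.0 = 21.6.
y-moment: 7.7·253 + 0.6·115 + 8.3·160 + 5.0·139 = 4040.1; centroid 4040.1/21.6 ≈ 187.04.
Offset from y = 201: 187.04 − 201 ≈ -13.96.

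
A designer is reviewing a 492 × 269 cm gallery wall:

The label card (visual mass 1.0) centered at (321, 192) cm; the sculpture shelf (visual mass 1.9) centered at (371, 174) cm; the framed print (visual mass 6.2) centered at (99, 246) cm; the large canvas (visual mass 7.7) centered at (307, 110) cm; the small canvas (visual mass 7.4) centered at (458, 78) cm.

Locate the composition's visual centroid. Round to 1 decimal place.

Weights sum to 1.0 + 1.9 + 6.2 + 7.7 + 7.4 = 24.2.
x-moment: 1.0·321 + 1.9·371 + 6.2·99 + 7.7·307 + 7.4·458 = 7392.8; centroid 7392.8/24.2 ≈ 305.49.
y-moment: 1.0·192 + 1.9·174 + 6.2·246 + 7.7·110 + 7.4·78 = 3472.0; centroid 3472.0/24.2 ≈ 143.47.

(305.5, 143.5)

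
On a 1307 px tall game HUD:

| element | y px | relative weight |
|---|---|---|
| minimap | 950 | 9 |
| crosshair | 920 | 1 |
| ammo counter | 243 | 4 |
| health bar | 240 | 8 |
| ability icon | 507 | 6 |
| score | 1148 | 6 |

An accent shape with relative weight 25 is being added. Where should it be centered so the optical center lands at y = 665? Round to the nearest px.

New total weight: (9 + 1 + 4 + 8 + 6 + 6) + 25 = 59.
y: need Σw·y = 59·665 = 39235. Existing = 9·950 + 1·920 + 4·243 + 8·240 + 6·507 + 6·1148 = 22292. Remainder 16943 / 25 ≈ 677.72.

y ≈ 678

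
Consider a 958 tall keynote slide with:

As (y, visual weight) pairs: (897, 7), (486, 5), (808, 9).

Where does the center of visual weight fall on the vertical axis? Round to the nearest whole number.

Total weight = 7 + 5 + 9 = 21.
Σw·y = 7·897 + 5·486 + 9·808 = 15981, so ȳ = 15981/21 ≈ 761.00.

y ≈ 761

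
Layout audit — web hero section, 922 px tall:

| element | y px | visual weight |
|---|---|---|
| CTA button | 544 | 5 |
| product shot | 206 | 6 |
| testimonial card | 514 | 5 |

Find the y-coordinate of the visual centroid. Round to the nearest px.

Σw = 5 + 6 + 5 = 16.
y-moment: 5·544 + 6·206 + 5·514 = 6526; centroid 6526/16 ≈ 407.88.

y ≈ 408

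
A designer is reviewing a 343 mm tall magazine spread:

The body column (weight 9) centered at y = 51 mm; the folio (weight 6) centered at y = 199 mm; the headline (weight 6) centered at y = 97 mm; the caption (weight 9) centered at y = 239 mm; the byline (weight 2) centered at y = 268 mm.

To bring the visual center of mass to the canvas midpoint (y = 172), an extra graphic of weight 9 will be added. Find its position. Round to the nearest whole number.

New total weight: (9 + 6 + 6 + 9 + 2) + 9 = 41.
y: target moment 41×172 = 7052; current 9·51 + 6·199 + 6·97 + 9·239 + 2·268 = 4922; the extra graphic supplies 2130, so y = 2130/9 ≈ 236.67.

y ≈ 237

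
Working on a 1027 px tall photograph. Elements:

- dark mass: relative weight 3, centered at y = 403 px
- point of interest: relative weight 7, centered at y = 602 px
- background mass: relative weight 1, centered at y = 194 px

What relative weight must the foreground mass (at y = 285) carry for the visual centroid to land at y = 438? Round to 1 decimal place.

w ≈ 5.2

Existing Σw = 11 (3 + 7 + 1); existing moment 3·403 + 7·602 + 1·194 = 5617.
Balance at y = 438 requires (5617 + w·285) / (11 + w) = 438.
Solving: w = (438·11 − 5617) / (285 − 438) = -799 / -153 ≈ 5.22.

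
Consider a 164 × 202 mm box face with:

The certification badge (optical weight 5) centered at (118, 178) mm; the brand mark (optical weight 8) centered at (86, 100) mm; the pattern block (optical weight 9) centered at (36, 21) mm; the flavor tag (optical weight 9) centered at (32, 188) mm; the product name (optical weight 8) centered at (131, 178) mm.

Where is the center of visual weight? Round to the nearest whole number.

(75, 128)

Total weight = 5 + 8 + 9 + 9 + 8 = 39.
x: (5·118 + 8·86 + 9·36 + 9·32 + 8·131) / 39 = 2938 / 39 ≈ 75.33
y: (5·178 + 8·100 + 9·21 + 9·188 + 8·178) / 39 = 4995 / 39 ≈ 128.08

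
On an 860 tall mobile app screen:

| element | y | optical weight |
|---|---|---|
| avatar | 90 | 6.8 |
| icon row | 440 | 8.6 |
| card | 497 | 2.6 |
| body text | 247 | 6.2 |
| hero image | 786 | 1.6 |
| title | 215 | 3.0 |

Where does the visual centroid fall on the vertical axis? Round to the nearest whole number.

Weights sum to 6.8 + 8.6 + 2.6 + 6.2 + 1.6 + 3.0 = 28.8.
y-moment: 6.8·90 + 8.6·440 + 2.6·497 + 6.2·247 + 1.6·786 + 3.0·215 = 9122.2; centroid 9122.2/28.8 ≈ 316.74.

y ≈ 317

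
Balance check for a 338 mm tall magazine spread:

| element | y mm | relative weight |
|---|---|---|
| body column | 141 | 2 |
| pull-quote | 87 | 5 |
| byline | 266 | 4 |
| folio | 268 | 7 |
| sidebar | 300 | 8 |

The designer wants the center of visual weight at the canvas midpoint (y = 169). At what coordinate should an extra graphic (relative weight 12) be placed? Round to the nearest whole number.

New total weight: (2 + 5 + 4 + 7 + 8) + 12 = 38.
y: target moment 38×169 = 6422; current 2·141 + 5·87 + 4·266 + 7·268 + 8·300 = 6057; the extra graphic supplies 365, so y = 365/12 ≈ 30.42.

y ≈ 30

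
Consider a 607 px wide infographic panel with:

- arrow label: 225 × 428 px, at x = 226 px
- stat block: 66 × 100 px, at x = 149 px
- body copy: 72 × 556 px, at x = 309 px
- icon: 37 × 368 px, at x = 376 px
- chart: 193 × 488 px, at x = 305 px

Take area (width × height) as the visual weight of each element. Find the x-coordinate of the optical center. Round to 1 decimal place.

x ≈ 275.0

Taking area as weight: arrow label 225·428 = 96300, stat block 66·100 = 6600, body copy 72·556 = 40032, icon 37·368 = 13616, chart 193·488 = 94184. Sum 250732.
x-moment: 96300·226 + 6600·149 + 40032·309 + 13616·376 + 94184·305 = 68962824; centroid 68962824/250732 ≈ 275.05.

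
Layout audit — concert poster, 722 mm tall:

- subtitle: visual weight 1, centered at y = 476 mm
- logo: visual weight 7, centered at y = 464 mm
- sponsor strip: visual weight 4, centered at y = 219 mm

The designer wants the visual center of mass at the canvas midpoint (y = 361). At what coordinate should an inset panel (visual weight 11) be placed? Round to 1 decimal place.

y ≈ 336.6

New total weight: (1 + 7 + 4) + 11 = 23.
Along y: (4600 + 11·y) / 23 = 361 (existing moment 1·476 + 7·464 + 4·219 = 4600) ⇒ y = (8303 − 4600) / 11 ≈ 336.64.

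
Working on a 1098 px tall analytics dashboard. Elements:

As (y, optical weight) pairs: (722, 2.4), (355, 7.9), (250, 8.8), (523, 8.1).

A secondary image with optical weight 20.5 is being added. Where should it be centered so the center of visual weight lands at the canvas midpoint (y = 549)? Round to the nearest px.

After adding the secondary image, total weight = 2.4 + 7.9 + 8.8 + 8.1 + 20.5 = 47.7.
y: need Σw·y = 47.7·549 = 26187.3. Existing = 2.4·722 + 7.9·355 + 8.8·250 + 8.1·523 = 10973.6. Remainder 15213.7 / 20.5 ≈ 742.13.

y ≈ 742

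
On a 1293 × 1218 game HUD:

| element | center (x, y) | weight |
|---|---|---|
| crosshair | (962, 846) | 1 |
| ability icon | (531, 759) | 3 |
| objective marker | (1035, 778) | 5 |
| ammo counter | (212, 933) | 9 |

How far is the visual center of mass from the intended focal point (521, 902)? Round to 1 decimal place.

≈ 48.1

Weights sum to 1 + 3 + 5 + 9 = 18.
x-moment: 1·962 + 3·531 + 5·1035 + 9·212 = 9638; centroid 9638/18 ≈ 535.44.
y-moment: 1·846 + 3·759 + 5·778 + 9·933 = 15410; centroid 15410/18 ≈ 856.11.
From (521, 902): dx = 14.44, dy = -45.89, so the distance is √(dx²+dy²) ≈ 48.11.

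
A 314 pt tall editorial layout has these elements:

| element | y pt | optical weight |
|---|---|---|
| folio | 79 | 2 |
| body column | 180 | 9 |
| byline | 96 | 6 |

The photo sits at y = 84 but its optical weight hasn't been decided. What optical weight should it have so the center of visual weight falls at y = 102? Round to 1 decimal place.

Existing Σw = 17 (2 + 9 + 6); existing moment 2·79 + 9·180 + 6·96 = 2354.
Balance at y = 102 requires (2354 + w·84) / (17 + w) = 102.
So w = (102·17 − 2354)/(84 − 102) = -620/-18 ≈ 34.44.

w ≈ 34.4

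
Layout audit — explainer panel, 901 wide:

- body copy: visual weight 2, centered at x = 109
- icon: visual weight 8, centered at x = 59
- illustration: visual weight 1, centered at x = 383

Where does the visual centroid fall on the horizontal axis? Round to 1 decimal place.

Σw = 2 + 8 + 1 = 11.
Σw·x = 2·109 + 8·59 + 1·383 = 1073, so x̄ = 1073/11 ≈ 97.55.

x ≈ 97.5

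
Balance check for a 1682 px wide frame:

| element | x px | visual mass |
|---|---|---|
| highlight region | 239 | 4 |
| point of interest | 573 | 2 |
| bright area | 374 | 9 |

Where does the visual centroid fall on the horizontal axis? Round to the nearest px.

Σw = 4 + 2 + 9 = 15.
x-moment: 4·239 + 2·573 + 9·374 = 5468; centroid 5468/15 ≈ 364.53.

x ≈ 365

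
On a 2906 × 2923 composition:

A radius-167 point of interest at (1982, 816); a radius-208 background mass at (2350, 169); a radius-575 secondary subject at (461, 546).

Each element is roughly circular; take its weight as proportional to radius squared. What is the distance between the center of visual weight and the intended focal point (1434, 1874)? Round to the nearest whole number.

r² weights: point of interest 167² = 27889, background mass 208² = 43264, secondary subject 575² = 330625. Total = 401778.
Σw·x = 27889·1982 + 43264·2350 + 330625·461 = 309364523, so x̄ = 309364523/401778 ≈ 769.99.
Σw·y = 27889·816 + 43264·169 + 330625·546 = 210590290, so ȳ = 210590290/401778 ≈ 524.15.
From (1434, 1874): dx = -664.01, dy = -1349.85, so the distance is √(dx²+dy²) ≈ 1504.33.

≈ 1504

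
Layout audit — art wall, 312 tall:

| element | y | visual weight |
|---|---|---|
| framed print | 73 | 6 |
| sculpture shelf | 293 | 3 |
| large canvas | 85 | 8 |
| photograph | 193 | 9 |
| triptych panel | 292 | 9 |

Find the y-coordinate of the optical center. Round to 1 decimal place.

Σw = 6 + 3 + 8 + 9 + 9 = 35.
y: (6·73 + 3·293 + 8·85 + 9·193 + 9·292) / 35 = 6362 / 35 ≈ 181.77

y ≈ 181.8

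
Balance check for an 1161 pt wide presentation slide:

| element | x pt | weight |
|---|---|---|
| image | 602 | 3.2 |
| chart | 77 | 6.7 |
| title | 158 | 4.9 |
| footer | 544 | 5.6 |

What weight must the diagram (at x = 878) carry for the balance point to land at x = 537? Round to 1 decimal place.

w ≈ 13.8

Fixed elements: Σw = 3.2 + 6.7 + 4.9 + 5.6 = 20.4, Σw·x = 3.2·602 + 6.7·77 + 4.9·158 + 5.6·544 = 6262.9.
Balance at x = 537 requires (6262.9 + w·878) / (20.4 + w) = 537.
Rearranging, w·(878 − 537) = 537·20.4 − 6262.9 = 4691.9, so w ≈ 4691.9/341 = 13.76.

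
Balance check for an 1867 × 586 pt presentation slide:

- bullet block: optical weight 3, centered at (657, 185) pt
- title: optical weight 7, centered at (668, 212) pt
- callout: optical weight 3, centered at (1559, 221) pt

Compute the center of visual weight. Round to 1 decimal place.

(871.1, 207.8)

Σw = 3 + 7 + 3 = 13.
x-moment: 3·657 + 7·668 + 3·1559 = 11324; centroid 11324/13 ≈ 871.08.
y-moment: 3·185 + 7·212 + 3·221 = 2702; centroid 2702/13 ≈ 207.85.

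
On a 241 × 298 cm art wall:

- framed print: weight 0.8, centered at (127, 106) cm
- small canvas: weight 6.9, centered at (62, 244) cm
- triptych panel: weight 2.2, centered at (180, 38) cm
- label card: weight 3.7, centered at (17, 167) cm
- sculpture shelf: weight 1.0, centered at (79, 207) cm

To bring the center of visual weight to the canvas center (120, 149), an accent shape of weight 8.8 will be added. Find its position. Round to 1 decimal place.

(197.8, 92.0)

After adding the accent shape, total weight = 0.8 + 6.9 + 2.2 + 3.7 + 1.0 + 8.8 = 23.4.
x: target moment 23.4×120 = 2808.0; current 0.8·127 + 6.9·62 + 2.2·180 + 3.7·17 + 1.0·79 = 1067.3; the accent shape supplies 1740.7, so x = 1740.7/8.8 ≈ 197.81.
y: target moment 23.4×149 = 3486.6; current 0.8·106 + 6.9·244 + 2.2·38 + 3.7·167 + 1.0·207 = 2676.9; the accent shape supplies 809.7, so y = 809.7/8.8 ≈ 92.01.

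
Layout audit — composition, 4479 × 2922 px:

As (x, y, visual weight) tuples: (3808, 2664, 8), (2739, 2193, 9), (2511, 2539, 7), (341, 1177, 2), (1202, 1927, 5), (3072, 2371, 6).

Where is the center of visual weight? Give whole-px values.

(2644, 2298)

Σw = 8 + 9 + 7 + 2 + 5 + 6 = 37.
Σw·x = 8·3808 + 9·2739 + 7·2511 + 2·341 + 5·1202 + 6·3072 = 97816, so x̄ = 97816/37 ≈ 2643.68.
Σw·y = 8·2664 + 9·2193 + 7·2539 + 2·1177 + 5·1927 + 6·2371 = 85037, so ȳ = 85037/37 ≈ 2298.30.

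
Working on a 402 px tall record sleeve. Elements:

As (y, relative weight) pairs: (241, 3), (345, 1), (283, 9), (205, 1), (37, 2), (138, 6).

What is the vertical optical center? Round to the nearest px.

Weights sum to 3 + 1 + 9 + 1 + 2 + 6 = 22.
y: moment 4722 / weight 22 ≈ 214.64

y ≈ 215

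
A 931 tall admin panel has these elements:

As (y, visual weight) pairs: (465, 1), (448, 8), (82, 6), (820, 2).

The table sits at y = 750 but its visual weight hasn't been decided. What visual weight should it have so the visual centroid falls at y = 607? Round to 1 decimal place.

Fixed elements: Σw = 1 + 8 + 6 + 2 = 17, Σw·y = 1·465 + 8·448 + 6·82 + 2·820 = 6181.
For the centroid to hit 607: (6181 + w·750) / (17 + w) = 607.
Solving: w = (607·17 − 6181) / (750 − 607) = 4138 / 143 ≈ 28.94.

w ≈ 28.9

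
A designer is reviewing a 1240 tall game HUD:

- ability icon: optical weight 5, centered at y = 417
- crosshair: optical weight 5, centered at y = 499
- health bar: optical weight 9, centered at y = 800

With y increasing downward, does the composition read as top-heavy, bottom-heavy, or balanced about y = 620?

Total weight = 5 + 5 + 9 = 19.
Σw·y = 5·417 + 5·499 + 9·800 = 11780, so ȳ = 11780/19 ≈ 620.00.
620.00 = 620 exactly: balanced.

balanced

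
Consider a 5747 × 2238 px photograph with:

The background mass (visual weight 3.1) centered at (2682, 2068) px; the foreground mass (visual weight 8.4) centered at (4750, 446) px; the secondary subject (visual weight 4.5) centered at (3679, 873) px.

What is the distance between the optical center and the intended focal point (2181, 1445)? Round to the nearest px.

≈ 1951 px

Σw = 3.1 + 8.4 + 4.5 = 16.0.
x-moment: 3.1·2682 + 8.4·4750 + 4.5·3679 = 64769.7; centroid 64769.7/16.0 ≈ 4048.11.
y-moment: 3.1·2068 + 8.4·446 + 4.5·873 = 14085.7; centroid 14085.7/16.0 ≈ 880.36.
Offset from (2181, 1445): Δx ≈ 1867.11, Δy ≈ -564.64; distance = √(Δx² + Δy²) ≈ 1950.62.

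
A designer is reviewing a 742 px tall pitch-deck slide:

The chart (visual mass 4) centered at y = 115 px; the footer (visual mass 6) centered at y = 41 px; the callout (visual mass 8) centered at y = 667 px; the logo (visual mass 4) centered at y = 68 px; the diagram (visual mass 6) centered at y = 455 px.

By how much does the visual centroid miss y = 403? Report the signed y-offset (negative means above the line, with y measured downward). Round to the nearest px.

Weights sum to 4 + 6 + 8 + 4 + 6 = 28.
Σw·y = 4·115 + 6·41 + 8·667 + 4·68 + 6·455 = 9044, so ȳ = 9044/28 ≈ 323.00.
Difference: 323.00 − 403 ≈ -80.00.

≈ -80 px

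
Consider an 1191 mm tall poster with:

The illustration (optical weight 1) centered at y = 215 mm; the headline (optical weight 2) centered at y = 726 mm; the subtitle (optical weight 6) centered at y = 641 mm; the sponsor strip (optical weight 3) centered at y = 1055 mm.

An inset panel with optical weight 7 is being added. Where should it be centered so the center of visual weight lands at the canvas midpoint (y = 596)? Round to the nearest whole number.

New total weight: (1 + 2 + 6 + 3) + 7 = 19.
y: need Σw·y = 19·596 = 11324. Existing = 1·215 + 2·726 + 6·641 + 3·1055 = 8678. Remainder 2646 / 7 ≈ 378.00.

y ≈ 378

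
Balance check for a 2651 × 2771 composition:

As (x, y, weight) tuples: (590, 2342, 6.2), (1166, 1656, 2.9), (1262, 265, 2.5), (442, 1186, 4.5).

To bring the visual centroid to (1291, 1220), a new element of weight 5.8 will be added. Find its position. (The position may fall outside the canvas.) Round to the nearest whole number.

New total weight: (6.2 + 2.9 + 2.5 + 4.5) + 5.8 = 21.9.
x: need Σw·x = 21.9·1291 = 28272.9. Existing = 6.2·590 + 2.9·1166 + 2.5·1262 + 4.5·442 = 12183.4. Remainder 16089.5 / 5.8 ≈ 2774.05.
y: need Σw·y = 21.9·1220 = 26718.0. Existing = 6.2·2342 + 2.9·1656 + 2.5·265 + 4.5·1186 = 25322.3. Remainder 1395.7 / 5.8 ≈ 240.64.

(2774, 241)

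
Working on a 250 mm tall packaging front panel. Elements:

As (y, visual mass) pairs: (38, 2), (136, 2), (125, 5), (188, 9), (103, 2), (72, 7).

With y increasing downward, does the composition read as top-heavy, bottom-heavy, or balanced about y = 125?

balanced

Σw = 2 + 2 + 5 + 9 + 2 + 7 = 27.
Σw·y = 3375; ȳ = 3375/27 ≈ 125.00.
125.00 = 125 exactly: balanced.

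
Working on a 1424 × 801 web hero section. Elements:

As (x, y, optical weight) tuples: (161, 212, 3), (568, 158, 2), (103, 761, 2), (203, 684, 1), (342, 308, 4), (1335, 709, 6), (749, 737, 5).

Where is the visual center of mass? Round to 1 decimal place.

(658.7, 536.0)

Total weight = 3 + 2 + 2 + 1 + 4 + 6 + 5 = 23.
x: moment 15151 / weight 23 ≈ 658.74
Σw·y = 12329; ȳ = 12329/23 ≈ 536.04.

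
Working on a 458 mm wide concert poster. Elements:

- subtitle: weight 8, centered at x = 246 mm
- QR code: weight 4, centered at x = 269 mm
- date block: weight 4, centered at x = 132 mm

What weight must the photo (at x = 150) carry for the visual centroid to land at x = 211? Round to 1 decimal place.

Fixed elements: Σw = 8 + 4 + 4 = 16, Σw·x = 8·246 + 4·269 + 4·132 = 3572.
Set Σw·x/Σw = 211: (3572 + 150w) = 211·(16 + w).
Rearranging, w·(150 − 211) = 211·16 − 3572 = -196, so w ≈ -196/-61 = 3.21.

w ≈ 3.2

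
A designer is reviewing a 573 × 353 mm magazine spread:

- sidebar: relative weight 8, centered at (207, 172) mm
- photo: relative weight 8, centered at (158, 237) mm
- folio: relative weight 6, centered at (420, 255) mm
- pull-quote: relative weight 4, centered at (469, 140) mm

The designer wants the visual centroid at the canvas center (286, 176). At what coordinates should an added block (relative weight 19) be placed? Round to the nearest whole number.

(292, 135)

After adding the added block, total weight = 8 + 8 + 6 + 4 + 19 = 45.
x: need Σw·x = 45·286 = 12870. Existing = 8·207 + 8·158 + 6·420 + 4·469 = 7316. Remainder 5554 / 19 ≈ 292.32.
y: need Σw·y = 45·176 = 7920. Existing = 8·172 + 8·237 + 6·255 + 4·140 = 5362. Remainder 2558 / 19 ≈ 134.63.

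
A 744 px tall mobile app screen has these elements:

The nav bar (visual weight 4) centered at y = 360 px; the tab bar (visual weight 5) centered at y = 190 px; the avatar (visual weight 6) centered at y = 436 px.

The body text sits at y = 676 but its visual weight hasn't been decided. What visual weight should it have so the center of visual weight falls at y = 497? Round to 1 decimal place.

Known weights sum to 4 + 5 + 6 = 15; their moment is 4·360 + 5·190 + 6·436 = 5006.
For the centroid to hit 497: (5006 + w·676) / (15 + w) = 497.
So w = (497·15 − 5006)/(676 − 497) = 2449/179 ≈ 13.68.

w ≈ 13.7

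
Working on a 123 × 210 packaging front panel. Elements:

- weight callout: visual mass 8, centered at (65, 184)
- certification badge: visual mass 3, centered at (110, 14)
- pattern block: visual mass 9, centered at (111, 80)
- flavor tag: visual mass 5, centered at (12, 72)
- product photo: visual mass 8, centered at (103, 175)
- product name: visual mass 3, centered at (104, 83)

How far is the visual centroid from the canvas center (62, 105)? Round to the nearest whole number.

≈ 26

Σw = 8 + 3 + 9 + 5 + 8 + 3 = 36.
Σw·x = 3045; x̄ = 3045/36 ≈ 84.58.
y: moment 4243 / weight 36 ≈ 117.86
Relative to (62, 105): Δ = (22.58, 12.86); |Δ| = √(22.58² + 12.86²) ≈ 25.99.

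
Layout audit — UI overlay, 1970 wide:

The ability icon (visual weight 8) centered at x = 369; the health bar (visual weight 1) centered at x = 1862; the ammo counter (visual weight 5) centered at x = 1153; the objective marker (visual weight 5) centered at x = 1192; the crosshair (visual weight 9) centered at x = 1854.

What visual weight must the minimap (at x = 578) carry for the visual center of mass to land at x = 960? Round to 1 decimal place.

w ≈ 16.6

Fixed elements: Σw = 8 + 1 + 5 + 5 + 9 = 28, Σw·x = 8·369 + 1·1862 + 5·1153 + 5·1192 + 9·1854 = 33225.
For the centroid to hit 960: (33225 + w·578) / (28 + w) = 960.
Solving: w = (960·28 − 33225) / (578 − 960) = -6345 / -382 ≈ 16.61.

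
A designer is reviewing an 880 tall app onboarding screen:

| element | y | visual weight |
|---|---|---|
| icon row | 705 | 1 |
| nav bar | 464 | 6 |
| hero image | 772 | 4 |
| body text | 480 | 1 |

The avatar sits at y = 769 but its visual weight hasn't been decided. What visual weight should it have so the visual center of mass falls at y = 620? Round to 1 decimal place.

Existing Σw = 12 (1 + 6 + 4 + 1); existing moment 1·705 + 6·464 + 4·772 + 1·480 = 7057.
For the centroid to hit 620: (7057 + w·769) / (12 + w) = 620.
Solving: w = (620·12 − 7057) / (769 − 620) = 383 / 149 ≈ 2.57.

w ≈ 2.6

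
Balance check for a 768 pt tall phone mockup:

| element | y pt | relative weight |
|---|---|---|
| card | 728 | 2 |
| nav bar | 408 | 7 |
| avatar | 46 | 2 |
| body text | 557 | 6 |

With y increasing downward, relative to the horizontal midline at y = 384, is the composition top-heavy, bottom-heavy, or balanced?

Weights sum to 2 + 7 + 2 + 6 = 17.
y-moment: 2·728 + 7·408 + 2·46 + 6·557 = 7746; centroid 7746/17 ≈ 455.65.
Since 455.6 is below (larger y than) 384, the composition reads bottom-heavy.

bottom-heavy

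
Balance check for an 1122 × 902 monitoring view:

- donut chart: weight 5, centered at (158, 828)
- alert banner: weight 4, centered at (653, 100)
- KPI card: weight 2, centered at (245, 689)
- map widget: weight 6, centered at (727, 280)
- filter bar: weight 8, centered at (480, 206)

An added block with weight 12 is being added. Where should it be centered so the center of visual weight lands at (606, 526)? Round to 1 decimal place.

(860.7, 851.3)

With the added block, Σw becomes 5 + 4 + 2 + 6 + 8 + 12 = 37.
x: target moment 37×606 = 22422; current 5·158 + 4·653 + 2·245 + 6·727 + 8·480 = 12094; the added block supplies 10328, so x = 10328/12 ≈ 860.67.
y: target moment 37×526 = 19462; current 5·828 + 4·100 + 2·689 + 6·280 + 8·206 = 9246; the added block supplies 10216, so y = 10216/12 ≈ 851.33.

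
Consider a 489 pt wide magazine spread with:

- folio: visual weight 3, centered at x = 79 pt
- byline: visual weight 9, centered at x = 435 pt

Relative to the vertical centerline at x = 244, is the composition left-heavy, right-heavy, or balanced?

right-heavy

Weights sum to 3 + 9 = 12.
x-moment: 3·79 + 9·435 = 4152; centroid 4152/12 ≈ 346.00.
346.0 lies right of the midline 244, so the layout is right-heavy.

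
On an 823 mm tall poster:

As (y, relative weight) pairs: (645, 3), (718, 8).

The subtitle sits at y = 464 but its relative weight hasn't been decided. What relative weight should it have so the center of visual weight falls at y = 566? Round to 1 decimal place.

w ≈ 14.2

Known weights sum to 3 + 8 = 11; their moment is 3·645 + 8·718 = 7679.
Set Σw·y/Σw = 566: (7679 + 464w) = 566·(11 + w).
Solving: w = (566·11 − 7679) / (464 − 566) = -1453 / -102 ≈ 14.25.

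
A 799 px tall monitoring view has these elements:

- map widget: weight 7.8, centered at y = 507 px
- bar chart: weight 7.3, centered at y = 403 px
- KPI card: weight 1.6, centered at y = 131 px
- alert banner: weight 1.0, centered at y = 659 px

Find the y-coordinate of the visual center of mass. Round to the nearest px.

Total weight = 7.8 + 7.3 + 1.6 + 1.0 = 17.7.
y-moment: 7.8·507 + 7.3·403 + 1.6·131 + 1.0·659 = 7765.1; centroid 7765.1/17.7 ≈ 438.71.

y ≈ 439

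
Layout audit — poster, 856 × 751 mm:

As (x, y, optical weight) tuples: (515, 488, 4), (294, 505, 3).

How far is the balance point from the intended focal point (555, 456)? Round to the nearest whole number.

Σw = 4 + 3 = 7.
x: (4·515 + 3·294) / 7 = 2942 / 7 ≈ 420.29
y: (4·488 + 3·505) / 7 = 3467 / 7 ≈ 495.29
Offset from (555, 456): Δx ≈ -134.71, Δy ≈ 39.29; distance = √(Δx² + Δy²) ≈ 140.33.

≈ 140 mm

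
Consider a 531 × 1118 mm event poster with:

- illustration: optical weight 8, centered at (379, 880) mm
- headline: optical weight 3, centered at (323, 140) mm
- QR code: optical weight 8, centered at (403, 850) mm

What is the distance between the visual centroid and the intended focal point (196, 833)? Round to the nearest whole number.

≈ 202 mm

Weights sum to 8 + 3 + 8 = 19.
Σw·x = 8·379 + 3·323 + 8·403 = 7225, so x̄ = 7225/19 ≈ 380.26.
Σw·y = 8·880 + 3·140 + 8·850 = 14260, so ȳ = 14260/19 ≈ 750.53.
From (196, 833): dx = 184.26, dy = -82.47, so the distance is √(dx²+dy²) ≈ 201.88.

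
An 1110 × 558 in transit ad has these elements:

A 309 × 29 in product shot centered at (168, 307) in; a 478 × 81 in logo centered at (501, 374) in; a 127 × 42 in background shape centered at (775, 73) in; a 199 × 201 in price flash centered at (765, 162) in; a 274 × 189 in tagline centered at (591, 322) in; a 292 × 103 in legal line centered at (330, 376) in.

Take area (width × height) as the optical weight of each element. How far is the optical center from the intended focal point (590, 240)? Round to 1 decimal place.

Areas: product shot 309·29 = 8961, logo 478·81 = 38718, background shape 127·42 = 5334, price flash 199·201 = 39999, tagline 274·189 = 51786, legal line 292·103 = 30076. Total weight = 174874.
x: (8961·168 + 38718·501 + 5334·775 + 39999·765 + 51786·591 + 30076·330) / 174874 = 96166857 / 174874 ≈ 549.92
y: (8961·307 + 38718·374 + 5334·73 + 39999·162 + 51786·322 + 30076·376) / 174874 = 52084447 / 174874 ≈ 297.84
Relative to (590, 240): Δ = (-40.08, 57.84); |Δ| = √(-40.08² + 57.84²) ≈ 70.37.

≈ 70.4 in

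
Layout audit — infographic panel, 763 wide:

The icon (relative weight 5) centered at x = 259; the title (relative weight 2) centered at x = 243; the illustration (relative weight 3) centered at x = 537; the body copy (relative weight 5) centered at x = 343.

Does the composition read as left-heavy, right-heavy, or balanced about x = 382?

Σw = 5 + 2 + 3 + 5 = 15.
x-moment: 5·259 + 2·243 + 3·537 + 5·343 = 5107; centroid 5107/15 ≈ 340.47.
Since 340.5 is left of 382, the composition reads left-heavy.

left-heavy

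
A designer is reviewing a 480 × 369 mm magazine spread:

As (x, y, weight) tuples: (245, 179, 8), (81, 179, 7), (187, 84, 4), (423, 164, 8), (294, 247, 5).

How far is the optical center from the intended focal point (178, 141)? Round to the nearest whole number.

≈ 83 mm

Total weight = 8 + 7 + 4 + 8 + 5 = 32.
x-moment: 8·245 + 7·81 + 4·187 + 8·423 + 5·294 = 8129; centroid 8129/32 ≈ 254.03.
y-moment: 8·179 + 7·179 + 4·84 + 8·164 + 5·247 = 5568; centroid 5568/32 ≈ 174.00.
Relative to (178, 141): Δ = (76.03, 33.00); |Δ| = √(76.03² + 33.00²) ≈ 82.88.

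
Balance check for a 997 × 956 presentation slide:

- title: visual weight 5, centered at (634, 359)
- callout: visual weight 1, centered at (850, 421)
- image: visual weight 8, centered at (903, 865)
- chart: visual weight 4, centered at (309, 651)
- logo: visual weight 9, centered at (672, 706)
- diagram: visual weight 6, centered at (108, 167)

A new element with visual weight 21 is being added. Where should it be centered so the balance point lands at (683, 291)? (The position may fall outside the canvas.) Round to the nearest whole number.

With the new element, Σw becomes 5 + 1 + 8 + 4 + 9 + 6 + 21 = 54.
x: target moment 54×683 = 36882; current 5·634 + 1·850 + 8·903 + 4·309 + 9·672 + 6·108 = 19176; the new element supplies 17706, so x = 17706/21 ≈ 843.14.
y: target moment 54×291 = 15714; current 5·359 + 1·421 + 8·865 + 4·651 + 9·706 + 6·167 = 19096; the new element supplies -3382, so y = -3382/21 ≈ -161.05.

(843, -161)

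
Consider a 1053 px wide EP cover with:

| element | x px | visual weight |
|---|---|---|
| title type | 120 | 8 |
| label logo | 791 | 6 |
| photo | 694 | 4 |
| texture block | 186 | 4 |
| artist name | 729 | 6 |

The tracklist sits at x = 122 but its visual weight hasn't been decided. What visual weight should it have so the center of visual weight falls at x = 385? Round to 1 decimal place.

w ≈ 10.7

Known weights sum to 8 + 6 + 4 + 4 + 6 = 28; their moment is 8·120 + 6·791 + 4·694 + 4·186 + 6·729 = 13600.
Balance at x = 385 requires (13600 + w·122) / (28 + w) = 385.
So w = (385·28 − 13600)/(122 − 385) = -2820/-263 ≈ 10.72.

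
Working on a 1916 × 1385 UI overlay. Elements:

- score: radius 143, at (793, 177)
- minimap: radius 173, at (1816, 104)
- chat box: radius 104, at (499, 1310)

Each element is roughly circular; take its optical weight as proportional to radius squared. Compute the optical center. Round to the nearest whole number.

(1241, 342)

Weights ∝ r²: score 143² = 20449, minimap 173² = 29929, chat box 104² = 10816; Σw = 61194.
x-moment: 20449·793 + 29929·1816 + 10816·499 = 75964305; centroid 75964305/61194 ≈ 1241.37.
y-moment: 20449·177 + 29929·104 + 10816·1310 = 20901049; centroid 20901049/61194 ≈ 341.55.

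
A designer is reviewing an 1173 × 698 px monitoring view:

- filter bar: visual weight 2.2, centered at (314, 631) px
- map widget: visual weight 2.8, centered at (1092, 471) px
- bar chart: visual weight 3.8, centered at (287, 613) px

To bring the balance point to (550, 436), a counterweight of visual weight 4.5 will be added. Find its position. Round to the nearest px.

(550, 169)

New total weight: (2.2 + 2.8 + 3.8) + 4.5 = 13.3.
x: target moment 13.3×550 = 7315.0; current 2.2·314 + 2.8·1092 + 3.8·287 = 4839.0; the counterweight supplies 2476.0, so x = 2476.0/4.5 ≈ 550.22.
y: target moment 13.3×436 = 5798.8; current 2.2·631 + 2.8·471 + 3.8·613 = 5036.4; the counterweight supplies 762.4, so y = 762.4/4.5 ≈ 169.42.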